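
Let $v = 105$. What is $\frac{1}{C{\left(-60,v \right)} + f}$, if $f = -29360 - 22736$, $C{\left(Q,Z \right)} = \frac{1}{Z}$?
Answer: $- \frac{105}{5470079} \approx -1.9195 \cdot 10^{-5}$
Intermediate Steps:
$f = -52096$ ($f = -29360 - 22736 = -52096$)
$\frac{1}{C{\left(-60,v \right)} + f} = \frac{1}{\frac{1}{105} - 52096} = \frac{1}{- \frac{5470079}{105}} = - \frac{105}{5470079}$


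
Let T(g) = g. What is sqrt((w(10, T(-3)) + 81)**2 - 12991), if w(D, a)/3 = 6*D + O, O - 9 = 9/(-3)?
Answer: 5*sqrt(2594) ≈ 254.66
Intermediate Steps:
O = 6 (O = 9 + 9/(-3) = 9 + 9*(-1/3) = 9 - 3 = 6)
w(D, a) = 18 + 18*D (w(D, a) = 3*(6*D + 6) = 3*(6 + 6*D) = 18 + 18*D)
sqrt((w(10, T(-3)) + 81)**2 - 12991) = sqrt(((18 + 18*10) + 81)**2 - 12991) = sqrt(((18 + 180) + 81)**2 - 12991) = sqrt((198 + 81)**2 - 12991) = sqrt(279**2 - 12991) = sqrt(77841 - 12991) = sqrt(64850) = 5*sqrt(2594)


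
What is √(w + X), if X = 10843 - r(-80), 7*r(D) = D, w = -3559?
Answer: 2*√89369/7 ≈ 85.413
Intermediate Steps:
r(D) = D/7
X = 75981/7 (X = 10843 - (-80)/7 = 10843 - 1*(-80/7) = 10843 + 80/7 = 75981/7 ≈ 10854.)
√(w + X) = √(-3559 + 75981/7) = √(51068/7) = 2*√89369/7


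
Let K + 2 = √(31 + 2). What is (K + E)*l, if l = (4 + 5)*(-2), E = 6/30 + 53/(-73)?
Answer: 16596/365 - 18*√33 ≈ -57.934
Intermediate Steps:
E = -192/365 (E = 6*(1/30) + 53*(-1/73) = ⅕ - 53/73 = -192/365 ≈ -0.52603)
K = -2 + √33 (K = -2 + √(31 + 2) = -2 + √33 ≈ 3.7446)
l = -18 (l = 9*(-2) = -18)
(K + E)*l = ((-2 + √33) - 192/365)*(-18) = (-922/365 + √33)*(-18) = 16596/365 - 18*√33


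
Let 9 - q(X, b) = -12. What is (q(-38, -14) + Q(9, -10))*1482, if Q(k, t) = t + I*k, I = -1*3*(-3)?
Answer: 136344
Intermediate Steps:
I = 9 (I = -3*(-3) = 9)
q(X, b) = 21 (q(X, b) = 9 - 1*(-12) = 9 + 12 = 21)
Q(k, t) = t + 9*k
(q(-38, -14) + Q(9, -10))*1482 = (21 + (-10 + 9*9))*1482 = (21 + (-10 + 81))*1482 = (21 + 71)*1482 = 92*1482 = 136344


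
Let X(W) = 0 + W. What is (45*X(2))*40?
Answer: 3600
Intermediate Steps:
X(W) = W
(45*X(2))*40 = (45*2)*40 = 90*40 = 3600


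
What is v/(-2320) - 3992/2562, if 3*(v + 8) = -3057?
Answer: -3315133/2971920 ≈ -1.1155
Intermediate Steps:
v = -1027 (v = -8 + (1/3)*(-3057) = -8 - 1019 = -1027)
v/(-2320) - 3992/2562 = -1027/(-2320) - 3992/2562 = -1027*(-1/2320) - 3992*1/2562 = 1027/2320 - 1996/1281 = -3315133/2971920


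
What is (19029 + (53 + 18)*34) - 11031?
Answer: 10412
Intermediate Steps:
(19029 + (53 + 18)*34) - 11031 = (19029 + 71*34) - 11031 = (19029 + 2414) - 11031 = 21443 - 11031 = 10412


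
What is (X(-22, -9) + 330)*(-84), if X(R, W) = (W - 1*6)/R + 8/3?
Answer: -308014/11 ≈ -28001.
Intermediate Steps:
X(R, W) = 8/3 + (-6 + W)/R (X(R, W) = (W - 6)/R + 8*(1/3) = (-6 + W)/R + 8/3 = 8/3 + (-6 + W)/R)
(X(-22, -9) + 330)*(-84) = ((-6 - 9 + (8/3)*(-22))/(-22) + 330)*(-84) = (-(-6 - 9 - 176/3)/22 + 330)*(-84) = (-1/22*(-221/3) + 330)*(-84) = (221/66 + 330)*(-84) = (22001/66)*(-84) = -308014/11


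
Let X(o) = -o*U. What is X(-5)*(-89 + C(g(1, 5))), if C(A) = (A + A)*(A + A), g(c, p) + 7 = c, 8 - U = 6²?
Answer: -7700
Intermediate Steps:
U = -28 (U = 8 - 1*6² = 8 - 1*36 = 8 - 36 = -28)
g(c, p) = -7 + c
C(A) = 4*A² (C(A) = (2*A)*(2*A) = 4*A²)
X(o) = 28*o (X(o) = -o*(-28) = -(-28)*o = 28*o)
X(-5)*(-89 + C(g(1, 5))) = (28*(-5))*(-89 + 4*(-7 + 1)²) = -140*(-89 + 4*(-6)²) = -140*(-89 + 4*36) = -140*(-89 + 144) = -140*55 = -7700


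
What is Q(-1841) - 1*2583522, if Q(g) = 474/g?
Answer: -4756264476/1841 ≈ -2.5835e+6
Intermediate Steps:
Q(g) = 474/g
Q(-1841) - 1*2583522 = 474/(-1841) - 1*2583522 = 474*(-1/1841) - 2583522 = -474/1841 - 2583522 = -4756264476/1841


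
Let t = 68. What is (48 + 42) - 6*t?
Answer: -318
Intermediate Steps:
(48 + 42) - 6*t = (48 + 42) - 6*68 = 90 - 408 = -318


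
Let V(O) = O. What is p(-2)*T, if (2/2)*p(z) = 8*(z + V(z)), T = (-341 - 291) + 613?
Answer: 608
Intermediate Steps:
T = -19 (T = -632 + 613 = -19)
p(z) = 16*z (p(z) = 8*(z + z) = 8*(2*z) = 16*z)
p(-2)*T = (16*(-2))*(-19) = -32*(-19) = 608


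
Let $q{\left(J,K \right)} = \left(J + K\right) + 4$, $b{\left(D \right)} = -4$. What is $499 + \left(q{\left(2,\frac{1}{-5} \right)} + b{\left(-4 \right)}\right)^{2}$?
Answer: $\frac{12556}{25} \approx 502.24$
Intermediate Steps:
$q{\left(J,K \right)} = 4 + J + K$
$499 + \left(q{\left(2,\frac{1}{-5} \right)} + b{\left(-4 \right)}\right)^{2} = 499 + \left(\left(4 + 2 + \frac{1}{-5}\right) - 4\right)^{2} = 499 + \left(\left(4 + 2 - \frac{1}{5}\right) - 4\right)^{2} = 499 + \left(\frac{29}{5} - 4\right)^{2} = 499 + \left(\frac{9}{5}\right)^{2} = 499 + \frac{81}{25} = \frac{12556}{25}$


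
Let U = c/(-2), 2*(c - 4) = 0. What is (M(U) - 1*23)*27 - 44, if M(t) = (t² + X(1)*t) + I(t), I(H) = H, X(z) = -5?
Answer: -341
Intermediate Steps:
c = 4 (c = 4 + (½)*0 = 4 + 0 = 4)
U = -2 (U = 4/(-2) = 4*(-½) = -2)
M(t) = t² - 4*t (M(t) = (t² - 5*t) + t = t² - 4*t)
(M(U) - 1*23)*27 - 44 = (-2*(-4 - 2) - 1*23)*27 - 44 = (-2*(-6) - 23)*27 - 44 = (12 - 23)*27 - 44 = -11*27 - 44 = -297 - 44 = -341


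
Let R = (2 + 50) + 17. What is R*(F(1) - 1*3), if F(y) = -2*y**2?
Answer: -345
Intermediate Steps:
R = 69 (R = 52 + 17 = 69)
R*(F(1) - 1*3) = 69*(-2*1**2 - 1*3) = 69*(-2*1 - 3) = 69*(-2 - 3) = 69*(-5) = -345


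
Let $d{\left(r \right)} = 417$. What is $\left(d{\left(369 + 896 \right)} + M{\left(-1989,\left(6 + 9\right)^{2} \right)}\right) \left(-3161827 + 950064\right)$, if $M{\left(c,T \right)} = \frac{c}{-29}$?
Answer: $- \frac{31146046566}{29} \approx -1.074 \cdot 10^{9}$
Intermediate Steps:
$M{\left(c,T \right)} = - \frac{c}{29}$ ($M{\left(c,T \right)} = c \left(- \frac{1}{29}\right) = - \frac{c}{29}$)
$\left(d{\left(369 + 896 \right)} + M{\left(-1989,\left(6 + 9\right)^{2} \right)}\right) \left(-3161827 + 950064\right) = \left(417 - - \frac{1989}{29}\right) \left(-3161827 + 950064\right) = \left(417 + \frac{1989}{29}\right) \left(-2211763\right) = \frac{14082}{29} \left(-2211763\right) = - \frac{31146046566}{29}$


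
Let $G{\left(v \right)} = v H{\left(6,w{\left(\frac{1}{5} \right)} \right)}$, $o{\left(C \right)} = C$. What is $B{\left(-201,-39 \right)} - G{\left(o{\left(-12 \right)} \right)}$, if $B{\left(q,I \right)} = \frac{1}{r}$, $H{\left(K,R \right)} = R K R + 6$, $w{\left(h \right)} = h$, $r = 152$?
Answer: $\frac{284569}{3800} \approx 74.887$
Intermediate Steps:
$H{\left(K,R \right)} = 6 + K R^{2}$ ($H{\left(K,R \right)} = K R R + 6 = K R^{2} + 6 = 6 + K R^{2}$)
$B{\left(q,I \right)} = \frac{1}{152}$
$G{\left(v \right)} = \frac{156 v}{25}$ ($G{\left(v \right)} = v \left(6 + 6 \left(\frac{1}{5}\right)^{2}\right) = v \left(6 + \frac{6}{25}\right) = v \frac{156}{25} = \frac{156 v}{25}$)
$B{\left(-201,-39 \right)} - G{\left(o{\left(-12 \right)} \right)} = \frac{1}{152} - \frac{156}{25} \left(-12\right) = \frac{1}{152} - - \frac{1872}{25} = \frac{1}{152} + \frac{1872}{25} = \frac{284569}{3800}$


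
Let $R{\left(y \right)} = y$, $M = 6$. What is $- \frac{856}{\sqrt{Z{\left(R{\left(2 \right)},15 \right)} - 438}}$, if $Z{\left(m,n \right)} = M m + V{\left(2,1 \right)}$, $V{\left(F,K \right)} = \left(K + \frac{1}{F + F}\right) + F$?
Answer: $\frac{1712 i \sqrt{1691}}{1691} \approx 41.632 i$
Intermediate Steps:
$V{\left(F,K \right)} = F + K + \frac{1}{2 F}$ ($V{\left(F,K \right)} = \left(K + \frac{1}{2 F}\right) + F = F + K + \frac{1}{2 F}$)
$Z{\left(m,n \right)} = \frac{13}{4} + 6 m$ ($Z{\left(m,n \right)} = 6 m + \left(2 + 1 + \frac{1}{2 \cdot 2}\right) = 6 m + \left(2 + 1 + \frac{1}{2} \cdot \frac{1}{2}\right) = 6 m + \left(2 + 1 + \frac{1}{4}\right) = 6 m + \frac{13}{4} = \frac{13}{4} + 6 m$)
$- \frac{856}{\sqrt{Z{\left(R{\left(2 \right)},15 \right)} - 438}} = - \frac{856}{\sqrt{\left(\frac{13}{4} + 6 \cdot 2\right) - 438}} = - \frac{856}{\sqrt{\left(\frac{13}{4} + 12\right) - 438}} = - \frac{856}{\sqrt{\frac{61}{4} - 438}} = - \frac{856}{\sqrt{- \frac{1691}{4}}} = - \frac{856}{\frac{1}{2} i \sqrt{1691}} = - 856 \left(- \frac{2 i \sqrt{1691}}{1691}\right) = \frac{1712 i \sqrt{1691}}{1691}$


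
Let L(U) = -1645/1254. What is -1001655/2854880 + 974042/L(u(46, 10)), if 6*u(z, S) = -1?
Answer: -99631172029209/134179360 ≈ -7.4252e+5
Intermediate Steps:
u(z, S) = -⅙ (u(z, S) = (⅙)*(-1) = -⅙)
L(U) = -1645/1254 (L(U) = -1645*1/1254 = -1645/1254)
-1001655/2854880 + 974042/L(u(46, 10)) = -1001655/2854880 + 974042/(-1645/1254) = -1001655*1/2854880 + 974042*(-1254/1645) = -200331/570976 - 1221448668/1645 = -99631172029209/134179360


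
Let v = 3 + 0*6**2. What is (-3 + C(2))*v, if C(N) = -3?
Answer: -18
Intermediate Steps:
v = 3 (v = 3 + 0*36 = 3 + 0 = 3)
(-3 + C(2))*v = (-3 - 3)*3 = -6*3 = -18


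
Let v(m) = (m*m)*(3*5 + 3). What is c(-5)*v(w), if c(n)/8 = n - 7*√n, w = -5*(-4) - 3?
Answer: -208080 - 291312*I*√5 ≈ -2.0808e+5 - 6.5139e+5*I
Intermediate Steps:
w = 17 (w = 20 - 3 = 17)
c(n) = -56*√n + 8*n (c(n) = 8*(n - 7*√n) = -56*√n + 8*n)
v(m) = 18*m² (v(m) = m²*(15 + 3) = m²*18 = 18*m²)
c(-5)*v(w) = (-56*I*√5 + 8*(-5))*(18*17²) = (-56*I*√5 - 40)*(18*289) = (-56*I*√5 - 40)*5202 = (-40 - 56*I*√5)*5202 = -208080 - 291312*I*√5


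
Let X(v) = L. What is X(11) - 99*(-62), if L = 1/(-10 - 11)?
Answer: 128897/21 ≈ 6138.0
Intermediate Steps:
L = -1/21 (L = 1/(-21) = -1/21 ≈ -0.047619)
X(v) = -1/21
X(11) - 99*(-62) = -1/21 - 99*(-62) = -1/21 + 6138 = 128897/21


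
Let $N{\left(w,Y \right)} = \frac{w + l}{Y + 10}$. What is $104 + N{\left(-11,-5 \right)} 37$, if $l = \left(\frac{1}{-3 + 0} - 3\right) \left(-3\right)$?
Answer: $\frac{483}{5} \approx 96.6$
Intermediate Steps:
$l = 10$ ($l = \left(\frac{1}{-3} - 3\right) \left(-3\right) = \left(- \frac{1}{3} - 3\right) \left(-3\right) = \left(- \frac{10}{3}\right) \left(-3\right) = 10$)
$N{\left(w,Y \right)} = \frac{10 + w}{10 + Y}$ ($N{\left(w,Y \right)} = \frac{w + 10}{Y + 10} = \frac{10 + w}{10 + Y}$)
$104 + N{\left(-11,-5 \right)} 37 = 104 + \frac{10 - 11}{10 - 5} \cdot 37 = 104 + \frac{1}{5} \left(-1\right) 37 = 104 - \frac{37}{5} = \frac{483}{5}$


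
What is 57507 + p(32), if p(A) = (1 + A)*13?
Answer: 57936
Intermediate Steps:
p(A) = 13 + 13*A
57507 + p(32) = 57507 + (13 + 13*32) = 57507 + (13 + 416) = 57507 + 429 = 57936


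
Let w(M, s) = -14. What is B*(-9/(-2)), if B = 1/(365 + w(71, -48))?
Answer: 1/78 ≈ 0.012821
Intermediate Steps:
B = 1/351 (B = 1/(365 - 14) = 1/351 ≈ 0.0028490)
B*(-9/(-2)) = (-9/(-2))/351 = (-9*(-½))/351 = (1/351)*(9/2) = 1/78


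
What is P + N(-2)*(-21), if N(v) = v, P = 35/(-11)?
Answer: 427/11 ≈ 38.818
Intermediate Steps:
P = -35/11 (P = 35*(-1/11) = -35/11 ≈ -3.1818)
P + N(-2)*(-21) = -35/11 - 2*(-21) = -35/11 + 42 = 427/11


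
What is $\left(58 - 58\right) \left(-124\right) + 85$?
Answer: $85$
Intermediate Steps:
$\left(58 - 58\right) \left(-124\right) + 85 = 0 \left(-124\right) + 85 = 0 + 85 = 85$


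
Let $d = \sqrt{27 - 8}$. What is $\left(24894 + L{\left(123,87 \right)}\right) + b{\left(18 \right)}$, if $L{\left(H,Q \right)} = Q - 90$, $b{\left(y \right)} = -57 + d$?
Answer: $24834 + \sqrt{19} \approx 24838.0$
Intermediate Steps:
$d = \sqrt{19} \approx 4.3589$
$b{\left(y \right)} = -57 + \sqrt{19}$
$L{\left(H,Q \right)} = -90 + Q$ ($L{\left(H,Q \right)} = Q - 90 = -90 + Q$)
$\left(24894 + L{\left(123,87 \right)}\right) + b{\left(18 \right)} = \left(24894 + \left(-90 + 87\right)\right) - \left(57 - \sqrt{19}\right) = \left(24894 - 3\right) - \left(57 - \sqrt{19}\right) = 24891 - \left(57 - \sqrt{19}\right) = 24834 + \sqrt{19}$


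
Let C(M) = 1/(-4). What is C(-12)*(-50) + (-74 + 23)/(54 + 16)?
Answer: 412/35 ≈ 11.771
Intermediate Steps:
C(M) = -1/4
C(-12)*(-50) + (-74 + 23)/(54 + 16) = -1/4*(-50) + (-74 + 23)/(54 + 16) = 25/2 - 51/70 = 412/35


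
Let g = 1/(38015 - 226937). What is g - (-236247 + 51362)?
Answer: 34928843969/188922 ≈ 1.8489e+5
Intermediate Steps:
g = -1/188922 (g = 1/(-188922) = -1/188922 ≈ -5.2932e-6)
g - (-236247 + 51362) = -1/188922 - (-236247 + 51362) = -1/188922 - 1*(-184885) = -1/188922 + 184885 = 34928843969/188922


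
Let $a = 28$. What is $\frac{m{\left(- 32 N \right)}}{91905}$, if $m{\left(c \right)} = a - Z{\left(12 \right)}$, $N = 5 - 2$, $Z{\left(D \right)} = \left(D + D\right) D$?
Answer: $- \frac{52}{18381} \approx -0.002829$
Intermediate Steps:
$Z{\left(D \right)} = 2 D^{2}$ ($Z{\left(D \right)} = 2 D D = 2 D^{2}$)
$N = 3$ ($N = 5 - 2 = 3$)
$m{\left(c \right)} = -260$ ($m{\left(c \right)} = 28 - 2 \cdot 12^{2} = 28 - 2 \cdot 144 = 28 - 288 = -260$)
$\frac{m{\left(- 32 N \right)}}{91905} = - \frac{260}{91905} = \left(-260\right) \frac{1}{91905} = - \frac{52}{18381}$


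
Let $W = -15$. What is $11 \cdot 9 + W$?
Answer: $84$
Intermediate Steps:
$11 \cdot 9 + W = 11 \cdot 9 - 15 = 99 - 15 = 84$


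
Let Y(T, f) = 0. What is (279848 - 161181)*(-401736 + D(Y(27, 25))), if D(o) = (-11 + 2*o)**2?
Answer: -47658447205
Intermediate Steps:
(279848 - 161181)*(-401736 + D(Y(27, 25))) = (279848 - 161181)*(-401736 + (-11 + 2*0)**2) = 118667*(-401736 + (-11 + 0)**2) = 118667*(-401736 + (-11)**2) = 118667*(-401736 + 121) = 118667*(-401615) = -47658447205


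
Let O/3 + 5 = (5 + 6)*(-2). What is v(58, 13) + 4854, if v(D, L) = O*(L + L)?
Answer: 2748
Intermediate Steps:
O = -81 (O = -15 + 3*((5 + 6)*(-2)) = -15 + 3*(11*(-2)) = -15 + 3*(-22) = -15 - 66 = -81)
v(D, L) = -162*L (v(D, L) = -81*(L + L) = -162*L)
v(58, 13) + 4854 = -162*13 + 4854 = -2106 + 4854 = 2748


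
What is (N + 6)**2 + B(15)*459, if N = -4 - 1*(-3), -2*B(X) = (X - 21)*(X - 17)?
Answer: -2729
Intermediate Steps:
B(X) = -(-21 + X)*(-17 + X)/2 (B(X) = -(X - 21)*(X - 17)/2 = -(-21 + X)*(-17 + X)/2)
N = -1 (N = -4 + 3 = -1)
(N + 6)**2 + B(15)*459 = (-1 + 6)**2 + (-357/2 + 19*15 - 1/2*15**2)*459 = 5**2 + (-357/2 + 285 - 1/2*225)*459 = 25 + (-357/2 + 285 - 225/2)*459 = 25 - 6*459 = 25 - 2754 = -2729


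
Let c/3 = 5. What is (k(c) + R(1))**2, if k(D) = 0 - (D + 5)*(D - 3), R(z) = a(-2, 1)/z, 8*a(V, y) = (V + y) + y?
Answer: 57600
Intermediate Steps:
c = 15 (c = 3*5 = 15)
a(V, y) = y/4 + V/8 (a(V, y) = ((V + y) + y)/8 = (V + 2*y)/8 = y/4 + V/8)
R(z) = 0 (R(z) = ((1/4)*1 + (1/8)*(-2))/z = (1/4 - 1/4)/z = 0/z = 0)
k(D) = -(-3 + D)*(5 + D) (k(D) = 0 - (5 + D)*(-3 + D) = 0 - (-3 + D)*(5 + D) = -(-3 + D)*(5 + D))
(k(c) + R(1))**2 = ((15 - 1*15**2 - 2*15) + 0)**2 = ((15 - 1*225 - 30) + 0)**2 = ((15 - 225 - 30) + 0)**2 = (-240 + 0)**2 = (-240)**2 = 57600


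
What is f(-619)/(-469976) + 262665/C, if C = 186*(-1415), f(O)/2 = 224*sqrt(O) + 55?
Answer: -2057919949/2061549724 - 56*I*sqrt(619)/58747 ≈ -0.99824 - 0.023716*I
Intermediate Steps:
f(O) = 110 + 448*sqrt(O) (f(O) = 2*(224*sqrt(O) + 55) = 2*(55 + 224*sqrt(O)) = 110 + 448*sqrt(O))
C = -263190
f(-619)/(-469976) + 262665/C = (110 + 448*sqrt(-619))/(-469976) + 262665/(-263190) = (110 + 448*(I*sqrt(619)))*(-1/469976) + 262665*(-1/263190) = (110 + 448*I*sqrt(619))*(-1/469976) - 17511/17546 = (-55/234988 - 56*I*sqrt(619)/58747) - 17511/17546 = -2057919949/2061549724 - 56*I*sqrt(619)/58747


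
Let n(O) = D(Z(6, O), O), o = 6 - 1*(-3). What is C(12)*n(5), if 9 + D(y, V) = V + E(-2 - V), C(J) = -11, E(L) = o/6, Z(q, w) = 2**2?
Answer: 55/2 ≈ 27.500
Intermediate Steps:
Z(q, w) = 4
o = 9 (o = 6 + 3 = 9)
E(L) = 3/2 (E(L) = 9/6 = 9*(1/6) = 3/2)
D(y, V) = -15/2 + V (D(y, V) = -9 + (V + 3/2) = -9 + (3/2 + V) = -15/2 + V)
n(O) = -15/2 + O
C(12)*n(5) = -11*(-15/2 + 5) = -11*(-5/2) = 55/2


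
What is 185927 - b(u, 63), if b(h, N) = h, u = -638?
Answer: 186565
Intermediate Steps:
185927 - b(u, 63) = 185927 - 1*(-638) = 185927 + 638 = 186565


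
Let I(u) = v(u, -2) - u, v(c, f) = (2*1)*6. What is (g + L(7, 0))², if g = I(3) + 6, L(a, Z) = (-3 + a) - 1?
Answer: 324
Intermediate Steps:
v(c, f) = 12 (v(c, f) = 2*6 = 12)
L(a, Z) = -4 + a
I(u) = 12 - u
g = 15 (g = (12 - 1*3) + 6 = (12 - 3) + 6 = 9 + 6 = 15)
(g + L(7, 0))² = (15 + (-4 + 7))² = (15 + 3)² = 18² = 324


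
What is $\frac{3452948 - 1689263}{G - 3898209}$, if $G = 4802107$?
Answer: $\frac{1763685}{903898} \approx 1.9512$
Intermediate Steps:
$\frac{3452948 - 1689263}{G - 3898209} = \frac{3452948 - 1689263}{4802107 - 3898209} = \frac{1763685}{903898}$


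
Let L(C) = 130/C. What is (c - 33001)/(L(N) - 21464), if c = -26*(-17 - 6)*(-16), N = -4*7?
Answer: 595966/300561 ≈ 1.9828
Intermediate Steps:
N = -28
c = -9568 (c = -(-598)*(-16) = -26*368 = -9568)
(c - 33001)/(L(N) - 21464) = (-9568 - 33001)/(130/(-28) - 21464) = -42569/(130*(-1/28) - 21464) = -42569/(-65/14 - 21464) = -42569/(-300561/14) = -42569*(-14/300561) = 595966/300561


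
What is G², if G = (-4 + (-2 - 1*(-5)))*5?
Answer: 25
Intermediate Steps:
G = -5 (G = (-4 + (-2 + 5))*5 = (-4 + 3)*5 = -1*5 = -5)
G² = (-5)² = 25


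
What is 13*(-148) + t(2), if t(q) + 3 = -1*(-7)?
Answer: -1920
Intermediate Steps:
t(q) = 4 (t(q) = -3 - 1*(-7) = -3 + 7 = 4)
13*(-148) + t(2) = 13*(-148) + 4 = -1924 + 4 = -1920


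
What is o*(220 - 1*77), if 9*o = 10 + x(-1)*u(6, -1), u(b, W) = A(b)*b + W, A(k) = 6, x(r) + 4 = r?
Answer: -7865/3 ≈ -2621.7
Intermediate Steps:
x(r) = -4 + r
u(b, W) = W + 6*b (u(b, W) = 6*b + W = W + 6*b)
o = -55/3 (o = (10 + (-4 - 1)*(-1 + 6*6))/9 = (10 - 5*(-1 + 36))/9 = (10 - 5*35)/9 = (10 - 175)/9 = (⅑)*(-165) = -55/3 ≈ -18.333)
o*(220 - 1*77) = -55*(220 - 1*77)/3 = -55*(220 - 77)/3 = -55/3*143 = -7865/3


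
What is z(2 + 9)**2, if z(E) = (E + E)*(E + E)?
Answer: 234256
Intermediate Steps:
z(E) = 4*E**2 (z(E) = (2*E)*(2*E) = 4*E**2)
z(2 + 9)**2 = (4*(2 + 9)**2)**2 = (4*11**2)**2 = (4*121)**2 = 484**2 = 234256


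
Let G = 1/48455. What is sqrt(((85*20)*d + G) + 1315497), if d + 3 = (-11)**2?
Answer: 362*sqrt(27163582270)/48455 ≈ 1231.3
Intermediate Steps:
G = 1/48455 ≈ 2.0638e-5
d = 118 (d = -3 + (-11)**2 = -3 + 121 = 118)
sqrt(((85*20)*d + G) + 1315497) = sqrt(((85*20)*118 + 1/48455) + 1315497) = sqrt((1700*118 + 1/48455) + 1315497) = sqrt((200600 + 1/48455) + 1315497) = sqrt(9720073001/48455 + 1315497) = sqrt(73462480136/48455) = 362*sqrt(27163582270)/48455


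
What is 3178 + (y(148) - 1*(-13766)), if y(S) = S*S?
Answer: 38848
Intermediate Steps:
y(S) = S**2
3178 + (y(148) - 1*(-13766)) = 3178 + (148**2 - 1*(-13766)) = 3178 + (21904 + 13766) = 3178 + 35670 = 38848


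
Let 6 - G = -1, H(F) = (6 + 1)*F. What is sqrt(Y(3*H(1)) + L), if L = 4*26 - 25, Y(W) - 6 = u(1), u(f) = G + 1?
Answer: sqrt(93) ≈ 9.6436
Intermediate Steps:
H(F) = 7*F
G = 7 (G = 6 - 1*(-1) = 6 + 1 = 7)
u(f) = 8 (u(f) = 7 + 1 = 8)
Y(W) = 14 (Y(W) = 6 + 8 = 14)
L = 79 (L = 104 - 25 = 79)
sqrt(Y(3*H(1)) + L) = sqrt(14 + 79) = sqrt(93)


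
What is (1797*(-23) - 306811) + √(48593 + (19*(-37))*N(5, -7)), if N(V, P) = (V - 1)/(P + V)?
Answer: -348142 + √49999 ≈ -3.4792e+5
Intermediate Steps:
N(V, P) = (-1 + V)/(P + V)
(1797*(-23) - 306811) + √(48593 + (19*(-37))*N(5, -7)) = (1797*(-23) - 306811) + √(48593 + (19*(-37))*((-1 + 5)/(-7 + 5))) = (-41331 - 306811) + √(48593 - 703*4/(-2)) = -348142 + √(48593 - (-703)*4/2) = -348142 + √(48593 - 703*(-2)) = -348142 + √(48593 + 1406) = -348142 + √49999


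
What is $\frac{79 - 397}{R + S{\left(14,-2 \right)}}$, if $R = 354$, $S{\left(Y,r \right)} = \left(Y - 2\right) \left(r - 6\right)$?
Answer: $- \frac{53}{43} \approx -1.2326$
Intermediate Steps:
$S{\left(Y,r \right)} = \left(-6 + r\right) \left(-2 + Y\right)$ ($S{\left(Y,r \right)} = \left(-2 + Y\right) \left(-6 + r\right) = \left(-6 + r\right) \left(-2 + Y\right)$)
$\frac{79 - 397}{R + S{\left(14,-2 \right)}} = \frac{79 - 397}{354 + \left(12 - 84 - -4 + 14 \left(-2\right)\right)} = - \frac{318}{354 + \left(12 - 84 + 4 - 28\right)} = - \frac{318}{354 - 96} = - \frac{318}{258} = \left(-318\right) \frac{1}{258} = - \frac{53}{43}$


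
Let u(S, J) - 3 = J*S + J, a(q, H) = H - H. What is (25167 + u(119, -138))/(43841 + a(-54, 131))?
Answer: 1230/6263 ≈ 0.19639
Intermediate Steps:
a(q, H) = 0
u(S, J) = 3 + J + J*S (u(S, J) = 3 + (J*S + J) = 3 + (J + J*S) = 3 + J + J*S)
(25167 + u(119, -138))/(43841 + a(-54, 131)) = (25167 + (3 - 138 - 138*119))/(43841 + 0) = (25167 + (3 - 138 - 16422))/43841 = (25167 - 16557)*(1/43841) = 8610*(1/43841) = 1230/6263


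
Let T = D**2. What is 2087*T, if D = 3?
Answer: 18783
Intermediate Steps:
T = 9 (T = 3**2 = 9)
2087*T = 2087*9 = 18783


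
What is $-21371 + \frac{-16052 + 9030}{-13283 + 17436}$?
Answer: $- \frac{88760785}{4153} \approx -21373.0$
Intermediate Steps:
$-21371 + \frac{-16052 + 9030}{-13283 + 17436} = -21371 - \frac{7022}{4153} = - \frac{88760785}{4153}$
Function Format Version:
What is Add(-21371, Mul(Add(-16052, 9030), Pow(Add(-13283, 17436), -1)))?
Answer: Rational(-88760785, 4153) ≈ -21373.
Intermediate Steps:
Add(-21371, Mul(Add(-16052, 9030), Pow(Add(-13283, 17436), -1))) = Add(-21371, Mul(-7022, Pow(4153, -1))) = Add(-21371, Mul(-7022, Rational(1, 4153))) = Add(-21371, Rational(-7022, 4153)) = Rational(-88760785, 4153)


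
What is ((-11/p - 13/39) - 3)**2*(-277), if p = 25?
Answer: -22184653/5625 ≈ -3943.9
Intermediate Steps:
((-11/p - 13/39) - 3)**2*(-277) = ((-11/25 - 13/39) - 3)**2*(-277) = ((-11*1/25 - 13*1/39) - 3)**2*(-277) = ((-11/25 - 1/3) - 3)**2*(-277) = (-58/75 - 3)**2*(-277) = (-283/75)**2*(-277) = (80089/5625)*(-277) = -22184653/5625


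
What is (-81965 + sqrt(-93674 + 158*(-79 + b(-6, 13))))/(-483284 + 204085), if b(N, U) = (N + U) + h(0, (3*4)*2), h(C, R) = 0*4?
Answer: 81965/279199 - 5*I*sqrt(4202)/279199 ≈ 0.29357 - 0.0011609*I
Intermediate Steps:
h(C, R) = 0
b(N, U) = N + U (b(N, U) = (N + U) + 0 = N + U)
(-81965 + sqrt(-93674 + 158*(-79 + b(-6, 13))))/(-483284 + 204085) = (-81965 + sqrt(-93674 + 158*(-79 + (-6 + 13))))/(-483284 + 204085) = (-81965 + sqrt(-93674 + 158*(-79 + 7)))/(-279199) = (-81965 + sqrt(-93674 + 158*(-72)))*(-1/279199) = (-81965 + sqrt(-93674 - 11376))*(-1/279199) = (-81965 + sqrt(-105050))*(-1/279199) = (-81965 + 5*I*sqrt(4202))*(-1/279199) = 81965/279199 - 5*I*sqrt(4202)/279199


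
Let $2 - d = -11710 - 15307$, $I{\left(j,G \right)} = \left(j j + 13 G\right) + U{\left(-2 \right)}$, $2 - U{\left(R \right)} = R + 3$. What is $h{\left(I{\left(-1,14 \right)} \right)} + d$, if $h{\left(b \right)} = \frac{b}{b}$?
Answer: $27020$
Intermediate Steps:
$U{\left(R \right)} = -1 - R$ ($U{\left(R \right)} = 2 - \left(R + 3\right) = 2 - \left(3 + R\right) = -1 - R$)
$I{\left(j,G \right)} = 1 + j^{2} + 13 G$ ($I{\left(j,G \right)} = \left(j j + 13 G\right) - -1 = \left(j^{2} + 13 G\right) + \left(-1 + 2\right) = \left(j^{2} + 13 G\right) + 1 = 1 + j^{2} + 13 G$)
$d = 27019$ ($d = 2 - \left(-11710 - 15307\right) = 2 - -27017 = 2 + 27017 = 27019$)
$h{\left(b \right)} = 1$
$h{\left(I{\left(-1,14 \right)} \right)} + d = 1 + 27019 = 27020$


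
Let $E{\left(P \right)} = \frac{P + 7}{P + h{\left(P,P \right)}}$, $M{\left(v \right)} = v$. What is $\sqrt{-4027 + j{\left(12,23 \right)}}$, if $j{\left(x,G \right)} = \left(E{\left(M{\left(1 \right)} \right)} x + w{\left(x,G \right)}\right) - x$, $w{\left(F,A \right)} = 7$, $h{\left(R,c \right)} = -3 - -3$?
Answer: $4 i \sqrt{246} \approx 62.738 i$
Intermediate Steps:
$h{\left(R,c \right)} = 0$ ($h{\left(R,c \right)} = -3 + 3 = 0$)
$E{\left(P \right)} = \frac{7 + P}{P}$ ($E{\left(P \right)} = \frac{P + 7}{P + 0} = \frac{7 + P}{P}$)
$j{\left(x,G \right)} = 7 + 7 x$ ($j{\left(x,G \right)} = \left(\frac{7 + 1}{1} x + 7\right) - x = \left(1 \cdot 8 x + 7\right) - x = \left(8 x + 7\right) - x = \left(7 + 8 x\right) - x = 7 + 7 x$)
$\sqrt{-4027 + j{\left(12,23 \right)}} = \sqrt{-4027 + \left(7 + 7 \cdot 12\right)} = \sqrt{-4027 + \left(7 + 84\right)} = \sqrt{-4027 + 91} = \sqrt{-3936} = 4 i \sqrt{246}$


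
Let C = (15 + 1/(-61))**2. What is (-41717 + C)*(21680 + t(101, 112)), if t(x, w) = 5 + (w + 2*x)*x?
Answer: -8244461763839/3721 ≈ -2.2157e+9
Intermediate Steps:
t(x, w) = 5 + x*(w + 2*x)
C = 835396/3721 (C = (15 - 1/61)**2 = (914/61)**2 = 835396/3721 ≈ 224.51)
(-41717 + C)*(21680 + t(101, 112)) = (-41717 + 835396/3721)*(21680 + (5 + 2*101**2 + 112*101)) = -154393561*(21680 + (5 + 2*10201 + 11312))/3721 = -154393561*(21680 + (5 + 20402 + 11312))/3721 = -154393561*(21680 + 31719)/3721 = -154393561/3721*53399 = -8244461763839/3721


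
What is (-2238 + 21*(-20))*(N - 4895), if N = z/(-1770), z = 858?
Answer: 3838598544/295 ≈ 1.3012e+7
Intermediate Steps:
N = -143/295 (N = 858/(-1770) = 858*(-1/1770) = -143/295 ≈ -0.48475)
(-2238 + 21*(-20))*(N - 4895) = (-2238 + 21*(-20))*(-143/295 - 4895) = (-2238 - 420)*(-1444168/295) = -2658*(-1444168/295) = 3838598544/295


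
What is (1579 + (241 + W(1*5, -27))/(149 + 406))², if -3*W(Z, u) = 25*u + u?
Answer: 30752532496/12321 ≈ 2.4959e+6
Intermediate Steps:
W(Z, u) = -26*u/3 (W(Z, u) = -(25*u + u)/3 = -26*u/3)
(1579 + (241 + W(1*5, -27))/(149 + 406))² = (1579 + (241 - 26/3*(-27))/(149 + 406))² = (1579 + (241 + 234)/555)² = (1579 + 475*(1/555))² = (1579 + 95/111)² = (175364/111)² = 30752532496/12321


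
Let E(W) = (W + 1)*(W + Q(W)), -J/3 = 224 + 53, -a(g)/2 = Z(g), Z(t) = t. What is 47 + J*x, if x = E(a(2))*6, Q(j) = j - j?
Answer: -59785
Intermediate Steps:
a(g) = -2*g
J = -831 (J = -3*(224 + 53) = -3*277 = -831)
Q(j) = 0
E(W) = W*(1 + W) (E(W) = (W + 1)*(W + 0) = (1 + W)*W = W*(1 + W))
x = 72 (x = ((-2*2)*(1 - 2*2))*6 = -4*(1 - 4)*6 = -4*(-3)*6 = 12*6 = 72)
47 + J*x = 47 - 831*72 = 47 - 59832 = -59785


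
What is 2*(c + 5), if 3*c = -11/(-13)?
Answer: 412/39 ≈ 10.564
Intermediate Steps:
c = 11/39 (c = (-11/(-13))/3 = (-11*(-1/13))/3 = (⅓)*(11/13) = 11/39 ≈ 0.28205)
2*(c + 5) = 2*(11/39 + 5) = 2*(206/39) = 412/39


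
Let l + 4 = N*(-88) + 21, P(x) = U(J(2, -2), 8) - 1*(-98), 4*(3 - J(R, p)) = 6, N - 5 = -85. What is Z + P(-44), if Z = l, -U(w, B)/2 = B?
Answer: 7139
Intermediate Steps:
N = -80 (N = 5 - 85 = -80)
J(R, p) = 3/2 (J(R, p) = 3 - ¼*6 = 3 - 3/2 = 3/2)
U(w, B) = -2*B
P(x) = 82 (P(x) = -2*8 - 1*(-98) = -16 + 98 = 82)
l = 7057 (l = -4 + (-80*(-88) + 21) = -4 + (7040 + 21) = -4 + 7061 = 7057)
Z = 7057
Z + P(-44) = 7057 + 82 = 7139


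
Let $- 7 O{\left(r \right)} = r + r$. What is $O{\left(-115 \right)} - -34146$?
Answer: $\frac{239252}{7} \approx 34179.0$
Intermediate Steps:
$O{\left(r \right)} = - \frac{2 r}{7}$ ($O{\left(r \right)} = - \frac{r + r}{7} = - \frac{2 r}{7}$)
$O{\left(-115 \right)} - -34146 = \left(- \frac{2}{7}\right) \left(-115\right) - -34146 = \frac{230}{7} + 34146 = \frac{239252}{7}$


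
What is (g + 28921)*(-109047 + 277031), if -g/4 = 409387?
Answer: -270223597968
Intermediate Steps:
g = -1637548 (g = -4*409387 = -1637548)
(g + 28921)*(-109047 + 277031) = (-1637548 + 28921)*(-109047 + 277031) = -1608627*167984 = -270223597968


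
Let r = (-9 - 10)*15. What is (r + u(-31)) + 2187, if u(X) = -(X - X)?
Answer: 1902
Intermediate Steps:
r = -285 (r = -19*15 = -285)
u(X) = 0 (u(X) = -1*0 = 0)
(r + u(-31)) + 2187 = (-285 + 0) + 2187 = -285 + 2187 = 1902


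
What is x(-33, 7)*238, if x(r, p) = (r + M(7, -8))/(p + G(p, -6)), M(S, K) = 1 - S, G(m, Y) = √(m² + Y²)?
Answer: 10829/6 - 1547*√85/6 ≈ -572.27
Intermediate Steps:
G(m, Y) = √(Y² + m²)
x(r, p) = (-6 + r)/(p + √(36 + p²)) (x(r, p) = (r + (1 - 1*7))/(p + √((-6)² + p²)) = (r + (1 - 7))/(p + √(36 + p²)) = (r - 6)/(p + √(36 + p²)) = (-6 + r)/(p + √(36 + p²)))
x(-33, 7)*238 = ((-6 - 33)/(7 + √(36 + 7²)))*238 = (-39/(7 + √(36 + 49)))*238 = (-39/(7 + √85))*238 = -39/(7 + √85)*238 = -9282/(7 + √85)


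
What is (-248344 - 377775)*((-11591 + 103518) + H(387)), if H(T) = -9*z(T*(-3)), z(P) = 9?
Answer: -57506525674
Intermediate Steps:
H(T) = -81 (H(T) = -9*9 = -81)
(-248344 - 377775)*((-11591 + 103518) + H(387)) = (-248344 - 377775)*((-11591 + 103518) - 81) = -626119*(91927 - 81) = -626119*91846 = -57506525674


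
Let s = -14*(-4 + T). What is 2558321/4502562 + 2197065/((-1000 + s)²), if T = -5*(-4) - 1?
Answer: 1363805915663/659220102420 ≈ 2.0688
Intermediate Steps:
T = 19 (T = 20 - 1 = 19)
s = -210 (s = -14*(-4 + 19) = -14*15 = -210)
2558321/4502562 + 2197065/((-1000 + s)²) = 2558321/4502562 + 2197065/((-1000 - 210)²) = 2558321*(1/4502562) + 2197065/((-1210)²) = 2558321/4502562 + 2197065/1464100 = 2558321/4502562 + 2197065*(1/1464100) = 2558321/4502562 + 439413/292820 = 1363805915663/659220102420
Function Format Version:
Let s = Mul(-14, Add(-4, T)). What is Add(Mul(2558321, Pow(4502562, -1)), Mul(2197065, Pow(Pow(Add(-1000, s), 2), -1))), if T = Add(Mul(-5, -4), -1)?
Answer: Rational(1363805915663, 659220102420) ≈ 2.0688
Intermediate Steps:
T = 19 (T = Add(20, -1) = 19)
s = -210 (s = Mul(-14, Add(-4, 19)) = Mul(-14, 15) = -210)
Add(Mul(2558321, Pow(4502562, -1)), Mul(2197065, Pow(Pow(Add(-1000, s), 2), -1))) = Add(Mul(2558321, Pow(4502562, -1)), Mul(2197065, Pow(Pow(Add(-1000, -210), 2), -1))) = Add(Mul(2558321, Rational(1, 4502562)), Mul(2197065, Pow(Pow(-1210, 2), -1))) = Add(Rational(2558321, 4502562), Mul(2197065, Pow(1464100, -1))) = Add(Rational(2558321, 4502562), Mul(2197065, Rational(1, 1464100))) = Add(Rational(2558321, 4502562), Rational(439413, 292820)) = Rational(1363805915663, 659220102420)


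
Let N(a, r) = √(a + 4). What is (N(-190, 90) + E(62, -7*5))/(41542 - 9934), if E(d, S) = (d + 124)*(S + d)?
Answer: 279/1756 + I*√186/31608 ≈ 0.15888 + 0.00043148*I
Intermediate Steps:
N(a, r) = √(4 + a)
E(d, S) = (124 + d)*(S + d)
(N(-190, 90) + E(62, -7*5))/(41542 - 9934) = (√(4 - 190) + (62² + 124*(-7*5) + 124*62 - 7*5*62))/(41542 - 9934) = (√(-186) + (3844 + 124*(-35) + 7688 - 35*62))/31608 = (I*√186 + (3844 - 4340 + 7688 - 2170))*(1/31608) = (I*√186 + 5022)*(1/31608) = (5022 + I*√186)*(1/31608) = 279/1756 + I*√186/31608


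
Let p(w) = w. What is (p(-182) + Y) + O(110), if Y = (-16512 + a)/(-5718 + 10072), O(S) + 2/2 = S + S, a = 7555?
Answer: 152141/4354 ≈ 34.943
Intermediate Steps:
O(S) = -1 + 2*S (O(S) = -1 + (S + S) = -1 + 2*S)
Y = -8957/4354 (Y = (-16512 + 7555)/(-5718 + 10072) = -8957/4354 ≈ -2.0572)
(p(-182) + Y) + O(110) = (-182 - 8957/4354) + (-1 + 2*110) = -801385/4354 + (-1 + 220) = -801385/4354 + 219 = 152141/4354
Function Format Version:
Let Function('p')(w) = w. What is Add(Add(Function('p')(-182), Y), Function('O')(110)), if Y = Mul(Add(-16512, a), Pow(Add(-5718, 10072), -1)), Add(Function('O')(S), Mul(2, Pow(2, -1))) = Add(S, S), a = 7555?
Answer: Rational(152141, 4354) ≈ 34.943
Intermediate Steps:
Function('O')(S) = Add(-1, Mul(2, S)) (Function('O')(S) = Add(-1, Add(S, S)) = Add(-1, Mul(2, S)))
Y = Rational(-8957, 4354) (Y = Mul(Add(-16512, 7555), Pow(Add(-5718, 10072), -1)) = Mul(-8957, Pow(4354, -1)) = Mul(-8957, Rational(1, 4354)) = Rational(-8957, 4354) ≈ -2.0572)
Add(Add(Function('p')(-182), Y), Function('O')(110)) = Add(Add(-182, Rational(-8957, 4354)), Add(-1, Mul(2, 110))) = Add(Rational(-801385, 4354), Add(-1, 220)) = Add(Rational(-801385, 4354), 219) = Rational(152141, 4354)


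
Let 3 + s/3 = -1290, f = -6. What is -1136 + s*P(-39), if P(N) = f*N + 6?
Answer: -932096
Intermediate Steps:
s = -3879 (s = -9 + 3*(-1290) = -9 - 3870 = -3879)
P(N) = 6 - 6*N (P(N) = -6*N + 6 = 6 - 6*N)
-1136 + s*P(-39) = -1136 - 3879*(6 - 6*(-39)) = -1136 - 3879*(6 + 234) = -1136 - 3879*240 = -1136 - 930960 = -932096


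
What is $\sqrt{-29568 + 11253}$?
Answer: $3 i \sqrt{2035} \approx 135.33 i$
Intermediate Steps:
$\sqrt{-29568 + 11253} = \sqrt{-18315} = 3 i \sqrt{2035}$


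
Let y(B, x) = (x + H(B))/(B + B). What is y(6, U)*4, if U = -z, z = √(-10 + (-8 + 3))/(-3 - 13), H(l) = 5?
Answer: 5/3 + I*√15/48 ≈ 1.6667 + 0.080687*I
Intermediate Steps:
z = -I*√15/16 (z = √(-10 - 5)/(-16) = √(-15)*(-1/16) = (I*√15)*(-1/16) = -I*√15/16 ≈ -0.24206*I)
U = I*√15/16 (U = -(-1)*I*√15/16 = I*√15/16 ≈ 0.24206*I)
y(B, x) = (5 + x)/(2*B) (y(B, x) = (x + 5)/(B + B) = (5 + x)/((2*B)) = (5 + x)*(1/(2*B)) = (5 + x)/(2*B))
y(6, U)*4 = ((½)*(5 + I*√15/16)/6)*4 = ((½)*(⅙)*(5 + I*√15/16))*4 = (5/12 + I*√15/192)*4 = 5/3 + I*√15/48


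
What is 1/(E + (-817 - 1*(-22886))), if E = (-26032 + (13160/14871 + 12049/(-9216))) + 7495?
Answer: 45683712/161335571411 ≈ 0.00028316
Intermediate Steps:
E = -846858268717/45683712 (E = (-26032 + (13160*(1/14871) + 12049*(-1/9216))) + 7495 = (-26032 + (13160/14871 - 12049/9216)) + 7495 = (-26032 - 19299373/45683712) + 7495 = -1189257690157/45683712 + 7495 = -846858268717/45683712 ≈ -18537.)
1/(E + (-817 - 1*(-22886))) = 1/(-846858268717/45683712 + (-817 - 1*(-22886))) = 1/(-846858268717/45683712 + (-817 + 22886)) = 1/(-846858268717/45683712 + 22069) = 1/(161335571411/45683712) = 45683712/161335571411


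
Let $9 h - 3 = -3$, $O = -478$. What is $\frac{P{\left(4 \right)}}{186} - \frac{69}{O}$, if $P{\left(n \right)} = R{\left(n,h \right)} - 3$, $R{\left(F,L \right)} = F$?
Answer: $\frac{3328}{22227} \approx 0.14973$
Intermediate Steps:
$h = 0$ ($h = \frac{1}{3} + \frac{1}{9} \left(-3\right) = \frac{1}{3} - \frac{1}{3} = 0$)
$P{\left(n \right)} = -3 + n$ ($P{\left(n \right)} = n - 3 = -3 + n$)
$\frac{P{\left(4 \right)}}{186} - \frac{69}{O} = \frac{-3 + 4}{186} - \frac{69}{-478} = 1 \cdot \frac{1}{186} - - \frac{69}{478} = \frac{1}{186} + \frac{69}{478} = \frac{3328}{22227}$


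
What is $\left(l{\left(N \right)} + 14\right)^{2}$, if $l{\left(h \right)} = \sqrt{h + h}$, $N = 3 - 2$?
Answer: $\left(14 + \sqrt{2}\right)^{2} \approx 237.6$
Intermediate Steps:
$N = 1$ ($N = 3 - 2 = 1$)
$l{\left(h \right)} = \sqrt{2} \sqrt{h}$ ($l{\left(h \right)} = \sqrt{2 h} = \sqrt{2} \sqrt{h}$)
$\left(l{\left(N \right)} + 14\right)^{2} = \left(\sqrt{2} \sqrt{1} + 14\right)^{2} = \left(\sqrt{2} \cdot 1 + 14\right)^{2} = \left(\sqrt{2} + 14\right)^{2} = \left(14 + \sqrt{2}\right)^{2}$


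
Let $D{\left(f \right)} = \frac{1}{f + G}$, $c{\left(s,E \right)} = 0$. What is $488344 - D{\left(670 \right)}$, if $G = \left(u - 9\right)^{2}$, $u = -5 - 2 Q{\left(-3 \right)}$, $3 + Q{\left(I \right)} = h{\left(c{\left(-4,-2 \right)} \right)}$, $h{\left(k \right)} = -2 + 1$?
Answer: $\frac{344770863}{706} \approx 4.8834 \cdot 10^{5}$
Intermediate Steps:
$h{\left(k \right)} = -1$
$Q{\left(I \right)} = -4$ ($Q{\left(I \right)} = -3 - 1 = -4$)
$u = 3$ ($u = -5 - -8 = -5 + 8 = 3$)
$G = 36$ ($G = \left(3 - 9\right)^{2} = \left(-6\right)^{2} = 36$)
$D{\left(f \right)} = \frac{1}{36 + f}$ ($D{\left(f \right)} = \frac{1}{f + 36} = \frac{1}{36 + f}$)
$488344 - D{\left(670 \right)} = 488344 - \frac{1}{36 + 670} = 488344 - \frac{1}{706} = \frac{344770863}{706}$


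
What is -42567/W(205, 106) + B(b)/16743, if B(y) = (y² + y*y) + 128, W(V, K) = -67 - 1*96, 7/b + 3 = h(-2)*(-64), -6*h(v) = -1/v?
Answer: 712723079/2729109 ≈ 261.16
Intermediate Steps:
h(v) = 1/(6*v) (h(v) = -(-1)/(6*v) = 1/(6*v))
b = 3 (b = 7/(-3 + ((⅙)/(-2))*(-64)) = 7/(-3 + ((⅙)*(-½))*(-64)) = 7/(-3 - 1/12*(-64)) = 7/(-3 + 16/3) = 7/(7/3) = 7*(3/7) = 3)
W(V, K) = -163 (W(V, K) = -67 - 96 = -163)
B(y) = 128 + 2*y² (B(y) = (y² + y²) + 128 = 2*y² + 128 = 128 + 2*y²)
-42567/W(205, 106) + B(b)/16743 = -42567/(-163) + (128 + 2*3²)/16743 = -42567*(-1/163) + (128 + 2*9)*(1/16743) = 42567/163 + (128 + 18)*(1/16743) = 42567/163 + 146*(1/16743) = 42567/163 + 146/16743 = 712723079/2729109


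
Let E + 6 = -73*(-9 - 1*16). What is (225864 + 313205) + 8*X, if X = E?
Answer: 553621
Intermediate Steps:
E = 1819 (E = -6 - 73*(-9 - 1*16) = -6 - 73*(-9 - 16) = -6 - 73*(-25) = -6 + 1825 = 1819)
X = 1819
(225864 + 313205) + 8*X = (225864 + 313205) + 8*1819 = 539069 + 14552 = 553621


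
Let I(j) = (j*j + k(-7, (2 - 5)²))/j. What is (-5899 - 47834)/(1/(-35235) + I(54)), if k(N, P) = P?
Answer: -3786564510/3817123 ≈ -991.99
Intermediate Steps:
I(j) = (9 + j²)/j (I(j) = (j*j + (2 - 5)²)/j = (j² + (-3)²)/j = (j² + 9)/j = (9 + j²)/j)
(-5899 - 47834)/(1/(-35235) + I(54)) = (-5899 - 47834)/(1/(-35235) + (54 + 9/54)) = -53733/(-1/35235 + (54 + 9*(1/54))) = -53733/(-1/35235 + (54 + ⅙)) = -53733/(-1/35235 + 325/6) = -53733/3817123/70470 = -53733*70470/3817123 = -3786564510/3817123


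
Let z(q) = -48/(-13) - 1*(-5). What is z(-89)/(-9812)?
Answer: -113/127556 ≈ -0.00088589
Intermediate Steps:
z(q) = 113/13 (z(q) = -48*(-1/13) + 5 = 48/13 + 5 = 113/13)
z(-89)/(-9812) = (113/13)/(-9812) = (113/13)*(-1/9812) = -113/127556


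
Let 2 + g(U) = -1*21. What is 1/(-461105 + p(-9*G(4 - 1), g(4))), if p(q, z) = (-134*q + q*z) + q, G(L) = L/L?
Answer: -1/459701 ≈ -2.1753e-6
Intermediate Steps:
G(L) = 1
g(U) = -23 (g(U) = -2 - 1*21 = -2 - 21 = -23)
p(q, z) = -133*q + q*z
1/(-461105 + p(-9*G(4 - 1), g(4))) = 1/(-461105 + (-9*1)*(-133 - 23)) = 1/(-461105 - 9*(-156)) = 1/(-461105 + 1404) = 1/(-459701) = -1/459701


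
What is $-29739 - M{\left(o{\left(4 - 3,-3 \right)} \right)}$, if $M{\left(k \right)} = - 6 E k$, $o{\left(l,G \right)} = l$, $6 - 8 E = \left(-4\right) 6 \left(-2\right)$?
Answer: $- \frac{59541}{2} \approx -29771.0$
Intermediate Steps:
$E = - \frac{21}{4}$ ($E = \frac{3}{4} - \frac{\left(-4\right) 6 \left(-2\right)}{8} = \frac{3}{4} - \frac{\left(-24\right) \left(-2\right)}{8} = \frac{3}{4} - 6 = - \frac{21}{4} \approx -5.25$)
$M{\left(k \right)} = \frac{63 k}{2}$ ($M{\left(k \right)} = \left(-6\right) \left(- \frac{21}{4}\right) k = \frac{63 k}{2}$)
$-29739 - M{\left(o{\left(4 - 3,-3 \right)} \right)} = -29739 - \frac{63 \left(4 - 3\right)}{2} = -29739 - \frac{63}{2} \cdot 1 = -29739 - \frac{63}{2} = - \frac{59541}{2}$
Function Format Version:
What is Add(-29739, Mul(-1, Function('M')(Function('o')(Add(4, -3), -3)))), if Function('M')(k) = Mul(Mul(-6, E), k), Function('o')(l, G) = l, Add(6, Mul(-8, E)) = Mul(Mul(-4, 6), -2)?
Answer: Rational(-59541, 2) ≈ -29771.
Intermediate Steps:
E = Rational(-21, 4) (E = Add(Rational(3, 4), Mul(Rational(-1, 8), Mul(Mul(-4, 6), -2))) = Add(Rational(3, 4), Mul(Rational(-1, 8), Mul(-24, -2))) = Add(Rational(3, 4), Mul(Rational(-1, 8), 48)) = Add(Rational(3, 4), -6) = Rational(-21, 4) ≈ -5.2500)
Function('M')(k) = Mul(Rational(63, 2), k) (Function('M')(k) = Mul(Mul(-6, Rational(-21, 4)), k) = Mul(Rational(63, 2), k))
Add(-29739, Mul(-1, Function('M')(Function('o')(Add(4, -3), -3)))) = Add(-29739, Mul(-1, Mul(Rational(63, 2), Add(4, -3)))) = Add(-29739, Mul(-1, Mul(Rational(63, 2), 1))) = Add(-29739, Mul(-1, Rational(63, 2))) = Add(-29739, Rational(-63, 2)) = Rational(-59541, 2)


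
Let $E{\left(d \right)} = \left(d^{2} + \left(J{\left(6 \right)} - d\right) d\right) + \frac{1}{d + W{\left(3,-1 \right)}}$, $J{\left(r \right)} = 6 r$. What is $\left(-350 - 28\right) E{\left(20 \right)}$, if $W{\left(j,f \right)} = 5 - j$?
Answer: $- \frac{2993949}{11} \approx -2.7218 \cdot 10^{5}$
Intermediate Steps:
$E{\left(d \right)} = d^{2} + \frac{1}{2 + d} + d \left(36 - d\right)$ ($E{\left(d \right)} = \left(d^{2} + \left(6 \cdot 6 - d\right) d\right) + \frac{1}{d + \left(5 - 3\right)} = \left(d^{2} + \left(36 - d\right) d\right) + \frac{1}{d + \left(5 - 3\right)} = \left(d^{2} + d \left(36 - d\right)\right) + \frac{1}{d + 2} = \left(d^{2} + d \left(36 - d\right)\right) + \frac{1}{2 + d} = d^{2} + \frac{1}{2 + d} + d \left(36 - d\right)$)
$\left(-350 - 28\right) E{\left(20 \right)} = \left(-350 - 28\right) \frac{1 + 36 \cdot 20^{2} + 72 \cdot 20}{2 + 20} = - 378 \frac{1 + 36 \cdot 400 + 1440}{22} = - 378 \frac{1 + 14400 + 1440}{22} = - 378 \cdot \frac{1}{22} \cdot 15841 = \left(-378\right) \frac{15841}{22} = - \frac{2993949}{11}$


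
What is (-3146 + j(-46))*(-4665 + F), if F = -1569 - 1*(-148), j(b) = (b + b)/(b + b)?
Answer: 19140470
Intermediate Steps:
j(b) = 1 (j(b) = (2*b)/((2*b)) = (2*b)*(1/(2*b)) = 1)
F = -1421 (F = -1569 + 148 = -1421)
(-3146 + j(-46))*(-4665 + F) = (-3146 + 1)*(-4665 - 1421) = -3145*(-6086) = 19140470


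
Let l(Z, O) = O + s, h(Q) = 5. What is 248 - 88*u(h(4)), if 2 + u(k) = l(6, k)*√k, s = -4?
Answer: 424 - 88*√5 ≈ 227.23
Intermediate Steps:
l(Z, O) = -4 + O (l(Z, O) = O - 4 = -4 + O)
u(k) = -2 + √k*(-4 + k) (u(k) = -2 + (-4 + k)*√k = -2 + √k*(-4 + k))
248 - 88*u(h(4)) = 248 - 88*(-2 + √5*(-4 + 5)) = 248 - 88*(-2 + √5*1) = 248 - 88*(-2 + √5) = 248 + (176 - 88*√5) = 424 - 88*√5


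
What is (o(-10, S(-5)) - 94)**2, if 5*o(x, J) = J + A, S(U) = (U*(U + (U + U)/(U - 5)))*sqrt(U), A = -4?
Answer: 222676/25 - 3792*I*sqrt(5)/5 ≈ 8907.0 - 1695.8*I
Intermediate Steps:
S(U) = U**(3/2)*(U + 2*U/(-5 + U)) (S(U) = (U*(U + (2*U)/(-5 + U)))*sqrt(U) = (U*(U + 2*U/(-5 + U)))*sqrt(U) = U**(3/2)*(U + 2*U/(-5 + U)))
o(x, J) = -4/5 + J/5 (o(x, J) = (J - 4)/5 = (-4 + J)/5 = -4/5 + J/5)
(o(-10, S(-5)) - 94)**2 = ((-4/5 + ((-5)**(5/2)*(-3 - 5)/(-5 - 5))/5) - 94)**2 = ((-4/5 + ((25*I*sqrt(5))*(-8)/(-10))/5) - 94)**2 = ((-4/5 + ((25*I*sqrt(5))*(-1/10)*(-8))/5) - 94)**2 = ((-4/5 + (20*I*sqrt(5))/5) - 94)**2 = ((-4/5 + 4*I*sqrt(5)) - 94)**2 = (-474/5 + 4*I*sqrt(5))**2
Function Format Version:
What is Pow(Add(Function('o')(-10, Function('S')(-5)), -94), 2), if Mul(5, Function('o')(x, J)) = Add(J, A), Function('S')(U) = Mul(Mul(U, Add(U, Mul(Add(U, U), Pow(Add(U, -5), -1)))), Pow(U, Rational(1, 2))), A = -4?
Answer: Add(Rational(222676, 25), Mul(Rational(-3792, 5), I, Pow(5, Rational(1, 2)))) ≈ Add(8907.0, Mul(-1695.8, I))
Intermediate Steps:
Function('S')(U) = Mul(Pow(U, Rational(3, 2)), Add(U, Mul(2, U, Pow(Add(-5, U), -1)))) (Function('S')(U) = Mul(Mul(U, Add(U, Mul(Mul(2, U), Pow(Add(-5, U), -1)))), Pow(U, Rational(1, 2))) = Mul(Mul(U, Add(U, Mul(2, U, Pow(Add(-5, U), -1)))), Pow(U, Rational(1, 2))) = Mul(Pow(U, Rational(3, 2)), Add(U, Mul(2, U, Pow(Add(-5, U), -1)))))
Function('o')(x, J) = Add(Rational(-4, 5), Mul(Rational(1, 5), J)) (Function('o')(x, J) = Mul(Rational(1, 5), Add(J, -4)) = Mul(Rational(1, 5), Add(-4, J)) = Add(Rational(-4, 5), Mul(Rational(1, 5), J)))
Pow(Add(Function('o')(-10, Function('S')(-5)), -94), 2) = Pow(Add(Add(Rational(-4, 5), Mul(Rational(1, 5), Mul(Pow(-5, Rational(5, 2)), Pow(Add(-5, -5), -1), Add(-3, -5)))), -94), 2) = Pow(Add(Add(Rational(-4, 5), Mul(Rational(1, 5), Mul(Mul(25, I, Pow(5, Rational(1, 2))), Pow(-10, -1), -8))), -94), 2) = Pow(Add(Add(Rational(-4, 5), Mul(Rational(1, 5), Mul(Mul(25, I, Pow(5, Rational(1, 2))), Rational(-1, 10), -8))), -94), 2) = Pow(Add(Add(Rational(-4, 5), Mul(Rational(1, 5), Mul(20, I, Pow(5, Rational(1, 2))))), -94), 2) = Pow(Add(Add(Rational(-4, 5), Mul(4, I, Pow(5, Rational(1, 2)))), -94), 2) = Pow(Add(Rational(-474, 5), Mul(4, I, Pow(5, Rational(1, 2)))), 2)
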